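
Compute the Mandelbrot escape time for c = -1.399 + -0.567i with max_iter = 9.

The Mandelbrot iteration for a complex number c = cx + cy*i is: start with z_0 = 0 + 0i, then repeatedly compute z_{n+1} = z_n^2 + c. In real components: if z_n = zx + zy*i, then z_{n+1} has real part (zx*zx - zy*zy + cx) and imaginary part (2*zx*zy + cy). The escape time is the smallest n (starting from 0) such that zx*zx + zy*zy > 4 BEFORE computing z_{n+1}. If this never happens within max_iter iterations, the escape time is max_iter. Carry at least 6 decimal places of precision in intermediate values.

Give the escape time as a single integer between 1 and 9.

Answer: 3

Derivation:
z_0 = 0 + 0i, c = -1.3990 + -0.5670i
Iter 1: z = -1.3990 + -0.5670i, |z|^2 = 2.2787
Iter 2: z = 0.2367 + 1.0195i, |z|^2 = 1.0953
Iter 3: z = -2.3823 + -0.0844i, |z|^2 = 5.6824
Escaped at iteration 3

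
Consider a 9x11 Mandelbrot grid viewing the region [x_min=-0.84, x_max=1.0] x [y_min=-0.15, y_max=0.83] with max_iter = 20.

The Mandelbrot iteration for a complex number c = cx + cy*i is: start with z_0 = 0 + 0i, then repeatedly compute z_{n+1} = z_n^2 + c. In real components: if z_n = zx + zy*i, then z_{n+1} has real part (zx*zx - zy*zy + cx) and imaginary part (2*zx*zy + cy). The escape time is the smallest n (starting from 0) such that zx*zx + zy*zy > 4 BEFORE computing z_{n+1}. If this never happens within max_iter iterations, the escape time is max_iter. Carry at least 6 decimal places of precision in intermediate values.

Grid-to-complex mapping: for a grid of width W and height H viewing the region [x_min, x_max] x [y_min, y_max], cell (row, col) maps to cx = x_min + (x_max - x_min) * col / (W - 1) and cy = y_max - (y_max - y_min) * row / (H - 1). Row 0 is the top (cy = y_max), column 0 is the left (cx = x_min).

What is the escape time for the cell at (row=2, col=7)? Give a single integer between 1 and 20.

z_0 = 0 + 0i, c = 0.7700 + 0.6340i
Iter 1: z = 0.7700 + 0.6340i, |z|^2 = 0.9949
Iter 2: z = 0.9609 + 1.6104i, |z|^2 = 3.5167
Iter 3: z = -0.8998 + 3.7289i, |z|^2 = 14.7147
Escaped at iteration 3

Answer: 3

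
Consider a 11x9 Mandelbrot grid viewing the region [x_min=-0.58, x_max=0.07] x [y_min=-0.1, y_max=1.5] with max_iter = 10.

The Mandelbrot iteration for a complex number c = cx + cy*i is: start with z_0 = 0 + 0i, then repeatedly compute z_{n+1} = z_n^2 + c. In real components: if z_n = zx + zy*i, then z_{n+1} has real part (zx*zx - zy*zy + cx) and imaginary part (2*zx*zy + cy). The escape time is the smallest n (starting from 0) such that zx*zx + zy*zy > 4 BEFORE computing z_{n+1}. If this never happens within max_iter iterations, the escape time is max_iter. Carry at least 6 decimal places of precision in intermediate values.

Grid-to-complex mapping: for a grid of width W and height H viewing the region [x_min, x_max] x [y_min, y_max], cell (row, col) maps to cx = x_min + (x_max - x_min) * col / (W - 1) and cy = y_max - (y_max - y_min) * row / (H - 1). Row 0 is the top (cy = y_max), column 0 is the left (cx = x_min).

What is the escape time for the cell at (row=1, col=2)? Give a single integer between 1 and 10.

z_0 = 0 + 0i, c = -0.4500 + 1.3000i
Iter 1: z = -0.4500 + 1.3000i, |z|^2 = 1.8925
Iter 2: z = -1.9375 + 0.1300i, |z|^2 = 3.7708
Iter 3: z = 3.2870 + 0.7962i, |z|^2 = 11.4384
Escaped at iteration 3

Answer: 3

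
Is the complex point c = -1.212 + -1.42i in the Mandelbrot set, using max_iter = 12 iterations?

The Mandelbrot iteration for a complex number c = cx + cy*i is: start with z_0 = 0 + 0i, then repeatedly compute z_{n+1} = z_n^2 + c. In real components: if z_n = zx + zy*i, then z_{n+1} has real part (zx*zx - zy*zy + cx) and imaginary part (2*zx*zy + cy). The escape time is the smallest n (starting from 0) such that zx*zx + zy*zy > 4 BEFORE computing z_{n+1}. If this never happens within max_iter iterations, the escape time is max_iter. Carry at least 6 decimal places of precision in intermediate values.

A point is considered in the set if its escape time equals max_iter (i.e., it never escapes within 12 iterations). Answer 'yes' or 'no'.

Answer: no

Derivation:
z_0 = 0 + 0i, c = -1.2120 + -1.4200i
Iter 1: z = -1.2120 + -1.4200i, |z|^2 = 3.4853
Iter 2: z = -1.7595 + 2.0221i, |z|^2 = 7.1845
Escaped at iteration 2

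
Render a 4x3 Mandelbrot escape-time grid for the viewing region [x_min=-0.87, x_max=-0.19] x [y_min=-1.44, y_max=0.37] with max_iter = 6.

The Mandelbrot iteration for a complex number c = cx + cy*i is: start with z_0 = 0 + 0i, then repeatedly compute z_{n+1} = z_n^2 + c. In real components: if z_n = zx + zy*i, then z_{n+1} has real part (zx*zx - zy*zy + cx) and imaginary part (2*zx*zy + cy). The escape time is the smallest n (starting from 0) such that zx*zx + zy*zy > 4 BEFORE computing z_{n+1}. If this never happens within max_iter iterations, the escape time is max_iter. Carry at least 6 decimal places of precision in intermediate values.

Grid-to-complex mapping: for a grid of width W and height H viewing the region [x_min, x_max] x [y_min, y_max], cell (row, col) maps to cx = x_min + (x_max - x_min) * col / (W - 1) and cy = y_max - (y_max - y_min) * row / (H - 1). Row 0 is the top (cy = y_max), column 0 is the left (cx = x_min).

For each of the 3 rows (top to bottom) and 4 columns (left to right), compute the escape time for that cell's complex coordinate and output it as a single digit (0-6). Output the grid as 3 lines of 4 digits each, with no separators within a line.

Answer: 6666
5666
2222

Derivation:
(row=0, col=0): c = -0.8700 + 0.3700i → escape time 6
(row=0, col=1): c = -0.6433 + 0.3700i → escape time 6
(row=0, col=2): c = -0.4167 + 0.3700i → escape time 6
(row=0, col=3): c = -0.1900 + 0.3700i → escape time 6
(row=1, col=0): c = -0.8700 + -0.5350i → escape time 5
(row=1, col=1): c = -0.6433 + -0.5350i → escape time 6
(row=1, col=2): c = -0.4167 + -0.5350i → escape time 6
(row=1, col=3): c = -0.1900 + -0.5350i → escape time 6
(row=2, col=0): c = -0.8700 + -1.4400i → escape time 2
(row=2, col=1): c = -0.6433 + -1.4400i → escape time 2
(row=2, col=2): c = -0.4167 + -1.4400i → escape time 2
(row=2, col=3): c = -0.1900 + -1.4400i → escape time 2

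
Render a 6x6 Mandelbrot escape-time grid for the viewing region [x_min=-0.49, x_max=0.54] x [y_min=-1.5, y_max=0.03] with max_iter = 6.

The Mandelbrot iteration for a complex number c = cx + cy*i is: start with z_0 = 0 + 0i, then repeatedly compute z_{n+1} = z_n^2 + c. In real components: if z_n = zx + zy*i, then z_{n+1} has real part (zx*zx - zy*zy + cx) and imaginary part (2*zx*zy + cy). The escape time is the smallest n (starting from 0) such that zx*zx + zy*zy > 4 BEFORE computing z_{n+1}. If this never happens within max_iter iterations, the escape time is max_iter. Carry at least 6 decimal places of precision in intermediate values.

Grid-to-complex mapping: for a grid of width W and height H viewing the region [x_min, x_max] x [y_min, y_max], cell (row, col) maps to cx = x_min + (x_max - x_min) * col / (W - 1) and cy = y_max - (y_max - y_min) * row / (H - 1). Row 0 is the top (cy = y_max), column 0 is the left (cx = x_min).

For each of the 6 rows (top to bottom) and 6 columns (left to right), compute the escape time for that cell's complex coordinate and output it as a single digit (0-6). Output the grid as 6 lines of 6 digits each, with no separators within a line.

Answer: 666664
666664
666664
466543
333322
222222

Derivation:
(row=0, col=0): c = -0.4900 + 0.0300i → escape time 6
(row=0, col=1): c = -0.2840 + 0.0300i → escape time 6
(row=0, col=2): c = -0.0780 + 0.0300i → escape time 6
(row=0, col=3): c = 0.1280 + 0.0300i → escape time 6
(row=0, col=4): c = 0.3340 + 0.0300i → escape time 6
(row=0, col=5): c = 0.5400 + 0.0300i → escape time 4
(row=1, col=0): c = -0.4900 + -0.2760i → escape time 6
(row=1, col=1): c = -0.2840 + -0.2760i → escape time 6
(row=1, col=2): c = -0.0780 + -0.2760i → escape time 6
(row=1, col=3): c = 0.1280 + -0.2760i → escape time 6
(row=1, col=4): c = 0.3340 + -0.2760i → escape time 6
(row=1, col=5): c = 0.5400 + -0.2760i → escape time 4
(row=2, col=0): c = -0.4900 + -0.5820i → escape time 6
(row=2, col=1): c = -0.2840 + -0.5820i → escape time 6
(row=2, col=2): c = -0.0780 + -0.5820i → escape time 6
(row=2, col=3): c = 0.1280 + -0.5820i → escape time 6
(row=2, col=4): c = 0.3340 + -0.5820i → escape time 6
(row=2, col=5): c = 0.5400 + -0.5820i → escape time 4
(row=3, col=0): c = -0.4900 + -0.8880i → escape time 4
(row=3, col=1): c = -0.2840 + -0.8880i → escape time 6
(row=3, col=2): c = -0.0780 + -0.8880i → escape time 6
(row=3, col=3): c = 0.1280 + -0.8880i → escape time 5
(row=3, col=4): c = 0.3340 + -0.8880i → escape time 4
(row=3, col=5): c = 0.5400 + -0.8880i → escape time 3
(row=4, col=0): c = -0.4900 + -1.1940i → escape time 3
(row=4, col=1): c = -0.2840 + -1.1940i → escape time 3
(row=4, col=2): c = -0.0780 + -1.1940i → escape time 3
(row=4, col=3): c = 0.1280 + -1.1940i → escape time 3
(row=4, col=4): c = 0.3340 + -1.1940i → escape time 2
(row=4, col=5): c = 0.5400 + -1.1940i → escape time 2
(row=5, col=0): c = -0.4900 + -1.5000i → escape time 2
(row=5, col=1): c = -0.2840 + -1.5000i → escape time 2
(row=5, col=2): c = -0.0780 + -1.5000i → escape time 2
(row=5, col=3): c = 0.1280 + -1.5000i → escape time 2
(row=5, col=4): c = 0.3340 + -1.5000i → escape time 2
(row=5, col=5): c = 0.5400 + -1.5000i → escape time 2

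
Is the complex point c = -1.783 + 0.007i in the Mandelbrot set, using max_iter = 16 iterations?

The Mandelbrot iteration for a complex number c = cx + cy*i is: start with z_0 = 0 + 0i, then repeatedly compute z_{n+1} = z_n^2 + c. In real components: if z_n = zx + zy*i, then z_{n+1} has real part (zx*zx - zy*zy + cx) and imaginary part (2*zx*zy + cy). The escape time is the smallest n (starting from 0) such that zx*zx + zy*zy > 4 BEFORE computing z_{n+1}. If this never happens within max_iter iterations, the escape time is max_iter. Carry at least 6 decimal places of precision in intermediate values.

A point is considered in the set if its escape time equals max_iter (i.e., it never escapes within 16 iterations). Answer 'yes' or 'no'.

z_0 = 0 + 0i, c = -1.7830 + 0.0070i
Iter 1: z = -1.7830 + 0.0070i, |z|^2 = 3.1791
Iter 2: z = 1.3960 + -0.0180i, |z|^2 = 1.9493
Iter 3: z = 0.1656 + -0.0432i, |z|^2 = 0.0293
Iter 4: z = -1.7574 + -0.0073i, |z|^2 = 3.0886
Iter 5: z = 1.3055 + 0.0326i, |z|^2 = 1.7055
Iter 6: z = -0.0797 + 0.0922i, |z|^2 = 0.0148
Iter 7: z = -1.7852 + -0.0077i, |z|^2 = 3.1868
Iter 8: z = 1.4037 + 0.0344i, |z|^2 = 1.9716
Iter 9: z = 0.1863 + 0.1037i, |z|^2 = 0.0454
Iter 10: z = -1.7591 + 0.0456i, |z|^2 = 3.0964
Iter 11: z = 1.3092 + -0.1535i, |z|^2 = 1.7376
Iter 12: z = -0.0925 + -0.3951i, |z|^2 = 0.1646
Iter 13: z = -1.9305 + 0.0801i, |z|^2 = 3.7333
Iter 14: z = 1.9375 + -0.3022i, |z|^2 = 3.8452
Iter 15: z = 1.8795 + -1.1642i, |z|^2 = 4.8877
Escaped at iteration 15

Answer: no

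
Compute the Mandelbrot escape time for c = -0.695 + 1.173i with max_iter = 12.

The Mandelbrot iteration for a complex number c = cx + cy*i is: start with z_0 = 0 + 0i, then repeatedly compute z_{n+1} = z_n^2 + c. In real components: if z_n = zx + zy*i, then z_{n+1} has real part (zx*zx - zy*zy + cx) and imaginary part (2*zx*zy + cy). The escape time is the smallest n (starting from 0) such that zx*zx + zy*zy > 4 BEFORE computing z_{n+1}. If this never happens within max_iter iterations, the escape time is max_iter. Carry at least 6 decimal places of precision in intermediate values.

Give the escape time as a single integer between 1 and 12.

z_0 = 0 + 0i, c = -0.6950 + 1.1730i
Iter 1: z = -0.6950 + 1.1730i, |z|^2 = 1.8590
Iter 2: z = -1.5879 + -0.4575i, |z|^2 = 2.7307
Iter 3: z = 1.6172 + 2.6258i, |z|^2 = 9.5102
Escaped at iteration 3

Answer: 3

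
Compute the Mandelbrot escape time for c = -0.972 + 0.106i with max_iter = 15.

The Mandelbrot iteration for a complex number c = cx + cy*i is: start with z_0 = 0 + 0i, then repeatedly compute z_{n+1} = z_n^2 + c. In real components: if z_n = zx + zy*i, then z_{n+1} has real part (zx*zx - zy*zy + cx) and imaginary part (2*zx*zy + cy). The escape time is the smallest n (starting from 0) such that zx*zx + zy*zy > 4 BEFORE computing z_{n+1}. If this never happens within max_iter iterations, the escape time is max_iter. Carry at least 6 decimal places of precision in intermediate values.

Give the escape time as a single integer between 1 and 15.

z_0 = 0 + 0i, c = -0.9720 + 0.1060i
Iter 1: z = -0.9720 + 0.1060i, |z|^2 = 0.9560
Iter 2: z = -0.0385 + -0.1001i, |z|^2 = 0.0115
Iter 3: z = -0.9805 + 0.1137i, |z|^2 = 0.9744
Iter 4: z = -0.0235 + -0.1170i, |z|^2 = 0.0142
Iter 5: z = -0.9851 + 0.1115i, |z|^2 = 0.9829
Iter 6: z = -0.0140 + -0.1137i, |z|^2 = 0.0131
Iter 7: z = -0.9847 + 0.1092i, |z|^2 = 0.9816
Iter 8: z = -0.0142 + -0.1090i, |z|^2 = 0.0121
Iter 9: z = -0.9837 + 0.1091i, |z|^2 = 0.9795
Iter 10: z = -0.0163 + -0.1086i, |z|^2 = 0.0121
Iter 11: z = -0.9835 + 0.1095i, |z|^2 = 0.9793
Iter 12: z = -0.0166 + -0.1095i, |z|^2 = 0.0123
Iter 13: z = -0.9837 + 0.1096i, |z|^2 = 0.9797
Iter 14: z = -0.0163 + -0.1097i, |z|^2 = 0.0123

Answer: 15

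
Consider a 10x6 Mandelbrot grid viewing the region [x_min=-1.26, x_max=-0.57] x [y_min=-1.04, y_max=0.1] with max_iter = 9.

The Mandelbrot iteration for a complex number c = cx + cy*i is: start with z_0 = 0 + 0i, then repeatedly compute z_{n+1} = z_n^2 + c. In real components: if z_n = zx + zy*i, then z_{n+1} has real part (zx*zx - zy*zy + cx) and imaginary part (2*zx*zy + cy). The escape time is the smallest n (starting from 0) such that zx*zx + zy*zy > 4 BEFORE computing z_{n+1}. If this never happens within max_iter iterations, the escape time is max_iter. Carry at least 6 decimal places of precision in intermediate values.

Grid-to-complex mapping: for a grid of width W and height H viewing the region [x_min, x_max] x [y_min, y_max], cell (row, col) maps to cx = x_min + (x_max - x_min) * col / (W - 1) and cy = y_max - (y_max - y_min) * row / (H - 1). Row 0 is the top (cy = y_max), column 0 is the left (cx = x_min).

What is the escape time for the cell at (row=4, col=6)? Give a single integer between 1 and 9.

z_0 = 0 + 0i, c = -0.8000 + -0.8120i
Iter 1: z = -0.8000 + -0.8120i, |z|^2 = 1.2993
Iter 2: z = -0.8193 + 0.4872i, |z|^2 = 0.9087
Iter 3: z = -0.3660 + -1.6104i, |z|^2 = 2.7273
Iter 4: z = -3.2593 + 0.3669i, |z|^2 = 10.7577
Escaped at iteration 4

Answer: 4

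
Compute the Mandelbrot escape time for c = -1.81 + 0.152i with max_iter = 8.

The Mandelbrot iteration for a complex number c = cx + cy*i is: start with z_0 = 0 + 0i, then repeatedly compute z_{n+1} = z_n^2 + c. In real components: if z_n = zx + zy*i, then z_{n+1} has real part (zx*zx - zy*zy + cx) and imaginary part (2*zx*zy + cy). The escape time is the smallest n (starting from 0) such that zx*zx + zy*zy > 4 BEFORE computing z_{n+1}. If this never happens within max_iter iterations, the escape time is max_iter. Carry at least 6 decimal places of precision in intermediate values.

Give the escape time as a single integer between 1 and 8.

z_0 = 0 + 0i, c = -1.8100 + 0.1520i
Iter 1: z = -1.8100 + 0.1520i, |z|^2 = 3.2992
Iter 2: z = 1.4430 + -0.3982i, |z|^2 = 2.2408
Iter 3: z = 0.1136 + -0.9973i, |z|^2 = 1.0076
Iter 4: z = -2.7917 + -0.0747i, |z|^2 = 7.7993
Escaped at iteration 4

Answer: 4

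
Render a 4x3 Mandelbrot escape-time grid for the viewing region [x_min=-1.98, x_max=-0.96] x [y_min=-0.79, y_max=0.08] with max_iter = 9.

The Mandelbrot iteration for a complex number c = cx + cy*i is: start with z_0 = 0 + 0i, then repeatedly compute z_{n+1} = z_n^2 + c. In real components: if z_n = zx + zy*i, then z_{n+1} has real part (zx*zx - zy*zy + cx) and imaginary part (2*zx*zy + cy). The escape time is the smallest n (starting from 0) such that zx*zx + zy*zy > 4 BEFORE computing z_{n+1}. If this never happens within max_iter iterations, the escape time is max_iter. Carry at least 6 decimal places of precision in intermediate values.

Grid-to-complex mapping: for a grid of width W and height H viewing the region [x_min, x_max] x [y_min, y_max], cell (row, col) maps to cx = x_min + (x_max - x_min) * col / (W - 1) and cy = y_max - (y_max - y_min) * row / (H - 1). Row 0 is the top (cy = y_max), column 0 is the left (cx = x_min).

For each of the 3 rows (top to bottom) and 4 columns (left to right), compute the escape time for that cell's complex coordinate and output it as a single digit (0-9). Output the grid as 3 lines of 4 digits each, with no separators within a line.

Answer: 4699
1478
1333

Derivation:
(row=0, col=0): c = -1.9800 + 0.0800i → escape time 4
(row=0, col=1): c = -1.6400 + 0.0800i → escape time 6
(row=0, col=2): c = -1.3000 + 0.0800i → escape time 9
(row=0, col=3): c = -0.9600 + 0.0800i → escape time 9
(row=1, col=0): c = -1.9800 + -0.3550i → escape time 1
(row=1, col=1): c = -1.6400 + -0.3550i → escape time 4
(row=1, col=2): c = -1.3000 + -0.3550i → escape time 7
(row=1, col=3): c = -0.9600 + -0.3550i → escape time 8
(row=2, col=0): c = -1.9800 + -0.7900i → escape time 1
(row=2, col=1): c = -1.6400 + -0.7900i → escape time 3
(row=2, col=2): c = -1.3000 + -0.7900i → escape time 3
(row=2, col=3): c = -0.9600 + -0.7900i → escape time 3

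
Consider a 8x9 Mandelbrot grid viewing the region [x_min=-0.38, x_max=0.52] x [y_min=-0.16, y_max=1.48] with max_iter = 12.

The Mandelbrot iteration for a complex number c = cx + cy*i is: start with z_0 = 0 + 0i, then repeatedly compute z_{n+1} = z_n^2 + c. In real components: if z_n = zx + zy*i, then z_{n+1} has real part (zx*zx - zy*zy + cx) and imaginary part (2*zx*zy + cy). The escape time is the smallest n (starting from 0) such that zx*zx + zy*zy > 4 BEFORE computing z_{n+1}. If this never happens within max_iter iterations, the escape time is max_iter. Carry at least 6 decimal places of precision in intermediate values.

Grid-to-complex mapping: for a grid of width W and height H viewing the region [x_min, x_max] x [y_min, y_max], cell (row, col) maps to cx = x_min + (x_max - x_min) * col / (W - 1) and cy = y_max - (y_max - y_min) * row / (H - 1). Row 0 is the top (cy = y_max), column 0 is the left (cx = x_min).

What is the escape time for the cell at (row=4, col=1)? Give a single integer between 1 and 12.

Answer: 12

Derivation:
z_0 = 0 + 0i, c = -0.2514 + 0.6600i
Iter 1: z = -0.2514 + 0.6600i, |z|^2 = 0.4988
Iter 2: z = -0.6238 + 0.3281i, |z|^2 = 0.4968
Iter 3: z = 0.0301 + 0.2506i, |z|^2 = 0.0637
Iter 4: z = -0.3133 + 0.6751i, |z|^2 = 0.5539
Iter 5: z = -0.6090 + 0.2369i, |z|^2 = 0.4270
Iter 6: z = 0.0633 + 0.3714i, |z|^2 = 0.1420
Iter 7: z = -0.3854 + 0.7070i, |z|^2 = 0.6484
Iter 8: z = -0.6027 + 0.1151i, |z|^2 = 0.3765
Iter 9: z = 0.0986 + 0.5213i, |z|^2 = 0.2815
Iter 10: z = -0.5134 + 0.7628i, |z|^2 = 0.8455
Iter 11: z = -0.5697 + -0.1233i, |z|^2 = 0.3398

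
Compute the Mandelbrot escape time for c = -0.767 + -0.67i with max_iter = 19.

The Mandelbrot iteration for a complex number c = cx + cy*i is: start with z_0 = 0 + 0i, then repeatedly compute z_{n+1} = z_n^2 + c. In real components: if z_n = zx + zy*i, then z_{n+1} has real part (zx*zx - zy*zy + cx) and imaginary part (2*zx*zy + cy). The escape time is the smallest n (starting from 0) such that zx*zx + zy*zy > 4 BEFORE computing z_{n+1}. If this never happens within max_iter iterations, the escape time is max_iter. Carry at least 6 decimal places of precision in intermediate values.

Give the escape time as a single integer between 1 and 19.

Answer: 5

Derivation:
z_0 = 0 + 0i, c = -0.7670 + -0.6700i
Iter 1: z = -0.7670 + -0.6700i, |z|^2 = 1.0372
Iter 2: z = -0.6276 + 0.3578i, |z|^2 = 0.5219
Iter 3: z = -0.5011 + -1.1191i, |z|^2 = 1.5035
Iter 4: z = -1.7683 + 0.4516i, |z|^2 = 3.3307
Iter 5: z = 2.1558 + -2.2670i, |z|^2 = 9.7869
Escaped at iteration 5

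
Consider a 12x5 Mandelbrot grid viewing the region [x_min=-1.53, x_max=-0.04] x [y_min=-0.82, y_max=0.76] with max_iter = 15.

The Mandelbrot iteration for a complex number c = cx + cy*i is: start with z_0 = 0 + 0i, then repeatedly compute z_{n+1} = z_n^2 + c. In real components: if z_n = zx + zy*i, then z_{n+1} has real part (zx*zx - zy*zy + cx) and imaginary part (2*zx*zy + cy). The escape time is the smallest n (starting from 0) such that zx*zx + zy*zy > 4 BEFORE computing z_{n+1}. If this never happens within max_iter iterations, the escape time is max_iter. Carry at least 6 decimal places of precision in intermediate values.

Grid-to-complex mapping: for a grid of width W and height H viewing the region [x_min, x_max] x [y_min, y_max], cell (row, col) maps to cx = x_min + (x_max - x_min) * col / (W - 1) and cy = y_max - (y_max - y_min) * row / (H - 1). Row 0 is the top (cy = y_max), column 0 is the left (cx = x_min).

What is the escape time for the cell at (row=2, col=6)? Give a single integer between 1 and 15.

z_0 = 0 + 0i, c = -0.7173 + -0.0300i
Iter 1: z = -0.7173 + -0.0300i, |z|^2 = 0.5154
Iter 2: z = -0.2037 + 0.0130i, |z|^2 = 0.0417
Iter 3: z = -0.6760 + -0.0353i, |z|^2 = 0.4582
Iter 4: z = -0.2616 + 0.0177i, |z|^2 = 0.0688
Iter 5: z = -0.6491 + -0.0393i, |z|^2 = 0.4229
Iter 6: z = -0.2974 + 0.0210i, |z|^2 = 0.0889
Iter 7: z = -0.6293 + -0.0425i, |z|^2 = 0.3978
Iter 8: z = -0.3231 + 0.0235i, |z|^2 = 0.1050
Iter 9: z = -0.6134 + -0.0452i, |z|^2 = 0.3783
Iter 10: z = -0.3430 + 0.0254i, |z|^2 = 0.1183
Iter 11: z = -0.6002 + -0.0474i, |z|^2 = 0.3625
Iter 12: z = -0.3592 + 0.0269i, |z|^2 = 0.1298
Iter 13: z = -0.5890 + -0.0494i, |z|^2 = 0.3493
Iter 14: z = -0.3728 + 0.0281i, |z|^2 = 0.1398

Answer: 15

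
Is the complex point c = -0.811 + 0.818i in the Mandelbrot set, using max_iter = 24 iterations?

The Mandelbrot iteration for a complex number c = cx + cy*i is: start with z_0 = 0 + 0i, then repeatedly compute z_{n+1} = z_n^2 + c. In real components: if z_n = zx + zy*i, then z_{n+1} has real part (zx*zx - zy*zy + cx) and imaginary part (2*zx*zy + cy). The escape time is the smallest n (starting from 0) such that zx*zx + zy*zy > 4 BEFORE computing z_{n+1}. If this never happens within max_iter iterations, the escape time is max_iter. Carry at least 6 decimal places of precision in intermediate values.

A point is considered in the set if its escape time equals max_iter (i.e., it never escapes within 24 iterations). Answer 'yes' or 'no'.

Answer: no

Derivation:
z_0 = 0 + 0i, c = -0.8110 + 0.8180i
Iter 1: z = -0.8110 + 0.8180i, |z|^2 = 1.3268
Iter 2: z = -0.8224 + -0.5088i, |z|^2 = 0.9352
Iter 3: z = -0.3935 + 1.6549i, |z|^2 = 2.8935
Iter 4: z = -3.3947 + -0.4845i, |z|^2 = 11.7589
Escaped at iteration 4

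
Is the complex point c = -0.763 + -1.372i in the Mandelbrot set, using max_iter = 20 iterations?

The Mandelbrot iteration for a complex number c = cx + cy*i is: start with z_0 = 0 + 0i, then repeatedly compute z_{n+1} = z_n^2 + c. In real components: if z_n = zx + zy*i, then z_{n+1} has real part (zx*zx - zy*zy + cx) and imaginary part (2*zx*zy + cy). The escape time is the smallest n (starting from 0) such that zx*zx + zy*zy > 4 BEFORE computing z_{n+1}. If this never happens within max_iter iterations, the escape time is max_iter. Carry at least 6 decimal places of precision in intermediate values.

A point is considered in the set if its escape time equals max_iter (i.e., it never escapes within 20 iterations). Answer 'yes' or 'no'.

Answer: no

Derivation:
z_0 = 0 + 0i, c = -0.7630 + -1.3720i
Iter 1: z = -0.7630 + -1.3720i, |z|^2 = 2.4646
Iter 2: z = -2.0632 + 0.7217i, |z|^2 = 4.7777
Escaped at iteration 2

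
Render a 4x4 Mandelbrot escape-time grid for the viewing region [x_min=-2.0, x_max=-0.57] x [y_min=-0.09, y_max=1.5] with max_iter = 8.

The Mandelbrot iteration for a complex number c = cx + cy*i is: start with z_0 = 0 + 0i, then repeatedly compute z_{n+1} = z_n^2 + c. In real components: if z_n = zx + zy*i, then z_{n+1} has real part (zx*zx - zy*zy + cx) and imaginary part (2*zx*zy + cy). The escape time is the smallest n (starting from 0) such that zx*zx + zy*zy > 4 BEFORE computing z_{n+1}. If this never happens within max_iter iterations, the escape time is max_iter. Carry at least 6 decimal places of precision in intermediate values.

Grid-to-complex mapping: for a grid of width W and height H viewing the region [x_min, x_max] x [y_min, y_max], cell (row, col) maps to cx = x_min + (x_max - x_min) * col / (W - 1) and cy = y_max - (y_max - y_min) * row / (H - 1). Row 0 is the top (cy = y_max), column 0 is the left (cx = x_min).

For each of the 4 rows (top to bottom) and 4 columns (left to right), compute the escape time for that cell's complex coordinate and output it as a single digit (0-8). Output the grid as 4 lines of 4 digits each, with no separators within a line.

Answer: 1122
1334
1358
1788

Derivation:
(row=0, col=0): c = -2.0000 + 1.5000i → escape time 1
(row=0, col=1): c = -1.5233 + 1.5000i → escape time 1
(row=0, col=2): c = -1.0467 + 1.5000i → escape time 2
(row=0, col=3): c = -0.5700 + 1.5000i → escape time 2
(row=1, col=0): c = -2.0000 + 0.9700i → escape time 1
(row=1, col=1): c = -1.5233 + 0.9700i → escape time 3
(row=1, col=2): c = -1.0467 + 0.9700i → escape time 3
(row=1, col=3): c = -0.5700 + 0.9700i → escape time 4
(row=2, col=0): c = -2.0000 + 0.4400i → escape time 1
(row=2, col=1): c = -1.5233 + 0.4400i → escape time 3
(row=2, col=2): c = -1.0467 + 0.4400i → escape time 5
(row=2, col=3): c = -0.5700 + 0.4400i → escape time 8
(row=3, col=0): c = -2.0000 + -0.0900i → escape time 1
(row=3, col=1): c = -1.5233 + -0.0900i → escape time 7
(row=3, col=2): c = -1.0467 + -0.0900i → escape time 8
(row=3, col=3): c = -0.5700 + -0.0900i → escape time 8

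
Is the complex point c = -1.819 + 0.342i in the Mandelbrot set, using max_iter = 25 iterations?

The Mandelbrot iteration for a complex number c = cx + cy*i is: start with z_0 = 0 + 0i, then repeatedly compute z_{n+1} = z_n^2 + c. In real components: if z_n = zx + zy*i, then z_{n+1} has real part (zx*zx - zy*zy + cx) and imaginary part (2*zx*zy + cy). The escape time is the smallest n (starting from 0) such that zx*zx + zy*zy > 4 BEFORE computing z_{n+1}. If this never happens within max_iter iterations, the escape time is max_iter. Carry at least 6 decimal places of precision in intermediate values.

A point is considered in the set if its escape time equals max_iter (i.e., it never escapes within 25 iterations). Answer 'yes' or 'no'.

Answer: no

Derivation:
z_0 = 0 + 0i, c = -1.8190 + 0.3420i
Iter 1: z = -1.8190 + 0.3420i, |z|^2 = 3.4257
Iter 2: z = 1.3728 + -0.9022i, |z|^2 = 2.6985
Iter 3: z = -0.7484 + -2.1351i, |z|^2 = 5.1186
Escaped at iteration 3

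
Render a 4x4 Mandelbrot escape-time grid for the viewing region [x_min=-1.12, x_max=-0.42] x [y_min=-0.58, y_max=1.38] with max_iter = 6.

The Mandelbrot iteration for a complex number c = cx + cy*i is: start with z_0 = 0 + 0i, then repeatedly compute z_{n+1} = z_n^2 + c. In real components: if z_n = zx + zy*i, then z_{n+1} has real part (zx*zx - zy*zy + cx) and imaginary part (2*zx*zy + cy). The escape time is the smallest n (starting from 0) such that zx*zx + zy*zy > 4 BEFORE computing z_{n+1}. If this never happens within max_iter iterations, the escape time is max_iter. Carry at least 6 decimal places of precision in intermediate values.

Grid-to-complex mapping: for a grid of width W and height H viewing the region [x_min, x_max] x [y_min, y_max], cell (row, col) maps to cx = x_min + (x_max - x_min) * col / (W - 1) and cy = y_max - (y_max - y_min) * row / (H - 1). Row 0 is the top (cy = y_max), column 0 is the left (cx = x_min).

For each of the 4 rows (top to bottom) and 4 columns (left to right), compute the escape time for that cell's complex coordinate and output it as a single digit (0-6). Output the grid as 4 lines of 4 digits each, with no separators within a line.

(row=0, col=0): c = -1.1200 + 1.3800i → escape time 2
(row=0, col=1): c = -0.8867 + 1.3800i → escape time 2
(row=0, col=2): c = -0.6533 + 1.3800i → escape time 2
(row=0, col=3): c = -0.4200 + 1.3800i → escape time 2
(row=1, col=0): c = -1.1200 + 0.7267i → escape time 3
(row=1, col=1): c = -0.8867 + 0.7267i → escape time 4
(row=1, col=2): c = -0.6533 + 0.7267i → escape time 5
(row=1, col=3): c = -0.4200 + 0.7267i → escape time 6
(row=2, col=0): c = -1.1200 + 0.0733i → escape time 6
(row=2, col=1): c = -0.8867 + 0.0733i → escape time 6
(row=2, col=2): c = -0.6533 + 0.0733i → escape time 6
(row=2, col=3): c = -0.4200 + 0.0733i → escape time 6
(row=3, col=0): c = -1.1200 + -0.5800i → escape time 4
(row=3, col=1): c = -0.8867 + -0.5800i → escape time 5
(row=3, col=2): c = -0.6533 + -0.5800i → escape time 6
(row=3, col=3): c = -0.4200 + -0.5800i → escape time 6

Answer: 2222
3456
6666
4566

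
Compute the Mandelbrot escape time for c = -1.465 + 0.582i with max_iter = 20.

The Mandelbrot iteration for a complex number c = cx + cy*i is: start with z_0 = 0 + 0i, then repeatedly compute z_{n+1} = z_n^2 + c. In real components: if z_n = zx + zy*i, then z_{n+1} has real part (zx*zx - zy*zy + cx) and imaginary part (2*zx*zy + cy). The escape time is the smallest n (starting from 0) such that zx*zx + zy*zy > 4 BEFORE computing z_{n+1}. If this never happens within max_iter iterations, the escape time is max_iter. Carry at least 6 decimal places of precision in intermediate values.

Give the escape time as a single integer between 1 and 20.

z_0 = 0 + 0i, c = -1.4650 + 0.5820i
Iter 1: z = -1.4650 + 0.5820i, |z|^2 = 2.4849
Iter 2: z = 0.3425 + -1.1233i, |z|^2 = 1.3790
Iter 3: z = -2.6094 + -0.1874i, |z|^2 = 6.8441
Escaped at iteration 3

Answer: 3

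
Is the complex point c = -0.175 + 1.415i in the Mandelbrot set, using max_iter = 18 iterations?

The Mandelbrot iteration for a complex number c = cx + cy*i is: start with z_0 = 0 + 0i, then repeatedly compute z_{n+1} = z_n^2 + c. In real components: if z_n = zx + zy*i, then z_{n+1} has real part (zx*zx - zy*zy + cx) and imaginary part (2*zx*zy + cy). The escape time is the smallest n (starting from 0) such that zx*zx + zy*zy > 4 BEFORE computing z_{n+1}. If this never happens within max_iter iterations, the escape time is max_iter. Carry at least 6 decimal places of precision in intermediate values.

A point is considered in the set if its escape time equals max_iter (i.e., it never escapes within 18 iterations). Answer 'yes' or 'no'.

z_0 = 0 + 0i, c = -0.1750 + 1.4150i
Iter 1: z = -0.1750 + 1.4150i, |z|^2 = 2.0329
Iter 2: z = -2.1466 + 0.9198i, |z|^2 = 5.4538
Escaped at iteration 2

Answer: no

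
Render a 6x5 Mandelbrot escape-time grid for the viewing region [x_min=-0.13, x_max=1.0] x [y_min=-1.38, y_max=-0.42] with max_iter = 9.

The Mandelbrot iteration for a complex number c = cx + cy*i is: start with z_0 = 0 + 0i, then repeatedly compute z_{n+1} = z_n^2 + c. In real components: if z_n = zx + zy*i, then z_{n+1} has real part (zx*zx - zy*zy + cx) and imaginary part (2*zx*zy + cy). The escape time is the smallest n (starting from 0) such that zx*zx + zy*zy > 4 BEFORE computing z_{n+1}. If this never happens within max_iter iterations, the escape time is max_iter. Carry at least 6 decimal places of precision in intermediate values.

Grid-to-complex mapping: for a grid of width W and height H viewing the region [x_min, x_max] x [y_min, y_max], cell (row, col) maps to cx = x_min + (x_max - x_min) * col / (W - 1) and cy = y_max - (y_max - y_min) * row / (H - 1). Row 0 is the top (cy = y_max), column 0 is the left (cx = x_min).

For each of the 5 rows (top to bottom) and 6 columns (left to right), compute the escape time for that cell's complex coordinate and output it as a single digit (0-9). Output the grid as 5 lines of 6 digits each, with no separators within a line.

(row=0, col=0): c = -0.1300 + -0.4200i → escape time 9
(row=0, col=1): c = 0.0960 + -0.4200i → escape time 9
(row=0, col=2): c = 0.3220 + -0.4200i → escape time 9
(row=0, col=3): c = 0.5480 + -0.4200i → escape time 4
(row=0, col=4): c = 0.7740 + -0.4200i → escape time 3
(row=0, col=5): c = 1.0000 + -0.4200i → escape time 2
(row=1, col=0): c = -0.1300 + -0.6600i → escape time 9
(row=1, col=1): c = 0.0960 + -0.6600i → escape time 9
(row=1, col=2): c = 0.3220 + -0.6600i → escape time 8
(row=1, col=3): c = 0.5480 + -0.6600i → escape time 3
(row=1, col=4): c = 0.7740 + -0.6600i → escape time 3
(row=1, col=5): c = 1.0000 + -0.6600i → escape time 2
(row=2, col=0): c = -0.1300 + -0.9000i → escape time 9
(row=2, col=1): c = 0.0960 + -0.9000i → escape time 5
(row=2, col=2): c = 0.3220 + -0.9000i → escape time 4
(row=2, col=3): c = 0.5480 + -0.9000i → escape time 3
(row=2, col=4): c = 0.7740 + -0.9000i → escape time 2
(row=2, col=5): c = 1.0000 + -0.9000i → escape time 2
(row=3, col=0): c = -0.1300 + -1.1400i → escape time 5
(row=3, col=1): c = 0.0960 + -1.1400i → escape time 3
(row=3, col=2): c = 0.3220 + -1.1400i → escape time 2
(row=3, col=3): c = 0.5480 + -1.1400i → escape time 2
(row=3, col=4): c = 0.7740 + -1.1400i → escape time 2
(row=3, col=5): c = 1.0000 + -1.1400i → escape time 2
(row=4, col=0): c = -0.1300 + -1.3800i → escape time 2
(row=4, col=1): c = 0.0960 + -1.3800i → escape time 2
(row=4, col=2): c = 0.3220 + -1.3800i → escape time 2
(row=4, col=3): c = 0.5480 + -1.3800i → escape time 2
(row=4, col=4): c = 0.7740 + -1.3800i → escape time 2
(row=4, col=5): c = 1.0000 + -1.3800i → escape time 2

Answer: 999432
998332
954322
532222
222222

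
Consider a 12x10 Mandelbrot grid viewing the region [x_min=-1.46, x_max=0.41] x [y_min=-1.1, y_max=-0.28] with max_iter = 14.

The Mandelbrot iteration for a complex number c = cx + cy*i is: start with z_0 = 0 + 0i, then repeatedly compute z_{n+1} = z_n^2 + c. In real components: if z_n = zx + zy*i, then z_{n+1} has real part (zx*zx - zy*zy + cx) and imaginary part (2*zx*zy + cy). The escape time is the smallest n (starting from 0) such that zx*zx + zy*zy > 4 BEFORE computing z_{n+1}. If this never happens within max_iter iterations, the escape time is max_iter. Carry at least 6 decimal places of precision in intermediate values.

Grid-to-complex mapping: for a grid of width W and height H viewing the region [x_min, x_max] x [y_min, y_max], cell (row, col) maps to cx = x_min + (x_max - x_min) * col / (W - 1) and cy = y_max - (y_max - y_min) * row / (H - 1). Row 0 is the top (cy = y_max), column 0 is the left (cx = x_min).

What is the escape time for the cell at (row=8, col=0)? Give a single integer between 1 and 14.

Answer: 3

Derivation:
z_0 = 0 + 0i, c = -1.4600 + -1.0089i
Iter 1: z = -1.4600 + -1.0089i, |z|^2 = 3.1495
Iter 2: z = -0.3463 + 1.9371i, |z|^2 = 3.8721
Iter 3: z = -5.0923 + -2.3503i, |z|^2 = 31.4559
Escaped at iteration 3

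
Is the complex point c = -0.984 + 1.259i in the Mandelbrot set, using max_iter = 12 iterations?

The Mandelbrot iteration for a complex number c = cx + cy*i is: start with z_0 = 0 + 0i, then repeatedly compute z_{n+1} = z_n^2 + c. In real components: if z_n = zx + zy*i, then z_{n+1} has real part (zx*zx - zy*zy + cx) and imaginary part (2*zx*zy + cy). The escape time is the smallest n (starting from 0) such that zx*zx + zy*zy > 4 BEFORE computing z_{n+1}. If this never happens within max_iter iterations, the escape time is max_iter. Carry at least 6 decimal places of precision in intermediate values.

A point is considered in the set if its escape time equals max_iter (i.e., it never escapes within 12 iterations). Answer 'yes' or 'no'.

z_0 = 0 + 0i, c = -0.9840 + 1.2590i
Iter 1: z = -0.9840 + 1.2590i, |z|^2 = 2.5533
Iter 2: z = -1.6008 + -1.2187i, |z|^2 = 4.0479
Escaped at iteration 2

Answer: no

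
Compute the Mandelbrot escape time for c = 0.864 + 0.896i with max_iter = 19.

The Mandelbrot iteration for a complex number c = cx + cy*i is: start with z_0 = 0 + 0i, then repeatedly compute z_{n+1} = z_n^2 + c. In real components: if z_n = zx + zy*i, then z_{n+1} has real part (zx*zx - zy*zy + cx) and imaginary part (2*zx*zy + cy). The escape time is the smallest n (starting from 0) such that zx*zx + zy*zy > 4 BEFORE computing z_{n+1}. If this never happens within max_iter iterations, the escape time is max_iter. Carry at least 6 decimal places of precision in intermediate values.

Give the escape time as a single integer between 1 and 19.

Answer: 2

Derivation:
z_0 = 0 + 0i, c = 0.8640 + 0.8960i
Iter 1: z = 0.8640 + 0.8960i, |z|^2 = 1.5493
Iter 2: z = 0.8077 + 2.4443i, |z|^2 = 6.6269
Escaped at iteration 2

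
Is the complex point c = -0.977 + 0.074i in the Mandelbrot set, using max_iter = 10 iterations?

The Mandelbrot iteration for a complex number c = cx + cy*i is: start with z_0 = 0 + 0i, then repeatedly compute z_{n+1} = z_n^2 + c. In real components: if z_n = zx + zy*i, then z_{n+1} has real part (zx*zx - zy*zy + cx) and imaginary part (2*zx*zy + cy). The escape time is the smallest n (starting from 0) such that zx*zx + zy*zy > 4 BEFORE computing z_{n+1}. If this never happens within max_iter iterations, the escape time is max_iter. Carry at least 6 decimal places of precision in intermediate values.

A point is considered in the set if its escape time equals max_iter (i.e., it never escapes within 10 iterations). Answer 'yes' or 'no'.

z_0 = 0 + 0i, c = -0.9770 + 0.0740i
Iter 1: z = -0.9770 + 0.0740i, |z|^2 = 0.9600
Iter 2: z = -0.0279 + -0.0706i, |z|^2 = 0.0058
Iter 3: z = -0.9812 + 0.0779i, |z|^2 = 0.9688
Iter 4: z = -0.0203 + -0.0790i, |z|^2 = 0.0066
Iter 5: z = -0.9828 + 0.0772i, |z|^2 = 0.9719
Iter 6: z = -0.0170 + -0.0778i, |z|^2 = 0.0063
Iter 7: z = -0.9828 + 0.0766i, |z|^2 = 0.9717
Iter 8: z = -0.0171 + -0.0767i, |z|^2 = 0.0062
Iter 9: z = -0.9826 + 0.0766i, |z|^2 = 0.9713
Did not escape in 10 iterations → in set

Answer: yes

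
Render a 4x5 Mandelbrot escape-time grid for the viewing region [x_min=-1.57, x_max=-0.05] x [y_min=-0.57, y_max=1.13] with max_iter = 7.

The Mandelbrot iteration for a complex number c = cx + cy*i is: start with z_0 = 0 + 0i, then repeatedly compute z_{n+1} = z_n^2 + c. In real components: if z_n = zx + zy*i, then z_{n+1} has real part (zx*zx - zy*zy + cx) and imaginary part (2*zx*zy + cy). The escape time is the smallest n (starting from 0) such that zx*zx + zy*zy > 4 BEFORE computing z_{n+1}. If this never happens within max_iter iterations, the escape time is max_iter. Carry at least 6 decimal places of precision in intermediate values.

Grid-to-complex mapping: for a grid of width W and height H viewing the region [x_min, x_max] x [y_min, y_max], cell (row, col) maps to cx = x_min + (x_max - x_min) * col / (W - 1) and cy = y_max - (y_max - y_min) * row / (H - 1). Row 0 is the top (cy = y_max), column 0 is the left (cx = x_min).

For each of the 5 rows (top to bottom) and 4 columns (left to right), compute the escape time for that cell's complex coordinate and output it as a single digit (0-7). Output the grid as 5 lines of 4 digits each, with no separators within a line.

(row=0, col=0): c = -1.5700 + 1.1300i → escape time 2
(row=0, col=1): c = -1.0633 + 1.1300i → escape time 3
(row=0, col=2): c = -0.5567 + 1.1300i → escape time 3
(row=0, col=3): c = -0.0500 + 1.1300i → escape time 4
(row=1, col=0): c = -1.5700 + 0.7050i → escape time 3
(row=1, col=1): c = -1.0633 + 0.7050i → escape time 3
(row=1, col=2): c = -0.5567 + 0.7050i → escape time 7
(row=1, col=3): c = -0.0500 + 0.7050i → escape time 7
(row=2, col=0): c = -1.5700 + 0.2800i → escape time 4
(row=2, col=1): c = -1.0633 + 0.2800i → escape time 7
(row=2, col=2): c = -0.5567 + 0.2800i → escape time 7
(row=2, col=3): c = -0.0500 + 0.2800i → escape time 7
(row=3, col=0): c = -1.5700 + -0.1450i → escape time 5
(row=3, col=1): c = -1.0633 + -0.1450i → escape time 7
(row=3, col=2): c = -0.5567 + -0.1450i → escape time 7
(row=3, col=3): c = -0.0500 + -0.1450i → escape time 7
(row=4, col=0): c = -1.5700 + -0.5700i → escape time 3
(row=4, col=1): c = -1.0633 + -0.5700i → escape time 5
(row=4, col=2): c = -0.5567 + -0.5700i → escape time 7
(row=4, col=3): c = -0.0500 + -0.5700i → escape time 7

Answer: 2334
3377
4777
5777
3577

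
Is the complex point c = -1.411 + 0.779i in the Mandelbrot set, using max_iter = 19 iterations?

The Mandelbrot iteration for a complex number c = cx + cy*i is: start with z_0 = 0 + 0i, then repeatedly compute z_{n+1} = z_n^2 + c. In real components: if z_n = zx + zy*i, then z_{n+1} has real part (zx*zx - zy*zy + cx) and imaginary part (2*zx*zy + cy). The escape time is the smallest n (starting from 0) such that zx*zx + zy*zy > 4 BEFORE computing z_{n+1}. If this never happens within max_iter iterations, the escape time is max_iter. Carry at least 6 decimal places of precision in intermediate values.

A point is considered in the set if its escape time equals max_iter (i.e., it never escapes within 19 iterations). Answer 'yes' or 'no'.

z_0 = 0 + 0i, c = -1.4110 + 0.7790i
Iter 1: z = -1.4110 + 0.7790i, |z|^2 = 2.5978
Iter 2: z = -0.0269 + -1.4193i, |z|^2 = 2.0152
Iter 3: z = -3.4248 + 0.8554i, |z|^2 = 12.4610
Escaped at iteration 3

Answer: no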